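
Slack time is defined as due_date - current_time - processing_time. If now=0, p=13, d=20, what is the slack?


Slack = due - current_time - processing
= 20 - 0 - 13
= 7


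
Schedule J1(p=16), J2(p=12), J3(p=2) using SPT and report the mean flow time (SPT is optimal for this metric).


SPT order: J3 → J2 → J1
Completion times:
  J3: C=2
  J2: C=14
  J1: C=30
Sum = 46, n = 3
Mean flow = 46/3
= 15.33


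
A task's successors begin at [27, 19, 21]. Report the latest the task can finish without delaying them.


LF = min of all successor start times
Successors start at: [27, 19, 21]
LF = min(27, 19, 21)
= 19


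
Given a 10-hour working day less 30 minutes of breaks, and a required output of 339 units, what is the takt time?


Available = 10×60 - 30 = 570 min
Takt time = 570 / 339
= 1.68 min/unit


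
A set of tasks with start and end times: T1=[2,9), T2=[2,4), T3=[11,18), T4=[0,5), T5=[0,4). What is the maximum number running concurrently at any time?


Check each time point for overlaps:
  t=2: 4 tasks active (T1, T2, T4, T5)
Max concurrent = 4


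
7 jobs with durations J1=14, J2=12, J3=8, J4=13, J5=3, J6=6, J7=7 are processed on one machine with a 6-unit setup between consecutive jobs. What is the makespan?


Makespan = Σ processing + (n-1) × setup
= (14 + 12 + 8 + 13 + 3 + 6 + 7) + (7-1)×6
= 63 + 36
= 99 time units


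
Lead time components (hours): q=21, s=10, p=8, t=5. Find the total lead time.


Lead time = queue + setup + processing + transit
= 21 + 10 + 8 + 5
= 44 hours


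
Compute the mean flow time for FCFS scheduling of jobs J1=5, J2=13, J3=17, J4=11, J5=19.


Completion times:
  J1: completes at 5
  J2: completes at 18
  J3: completes at 35
  J4: completes at 46
  J5: completes at 65
Sum = 169
Average = 169/5
= 33.80


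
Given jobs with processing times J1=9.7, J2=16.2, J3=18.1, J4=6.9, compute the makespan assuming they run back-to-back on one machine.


Sequential makespan: sum all processing times
= 9.7 + 16.2 + 18.1 + 6.9
= 50.9 time units


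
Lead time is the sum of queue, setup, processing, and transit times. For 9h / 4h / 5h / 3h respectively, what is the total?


Lead time = queue + setup + processing + transit
= 9 + 4 + 5 + 3
= 21 hours


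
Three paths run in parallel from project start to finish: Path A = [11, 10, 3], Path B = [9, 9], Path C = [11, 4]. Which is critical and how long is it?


Path A: 11 + 10 + 3 = 24
Path B: 9 + 9 = 18
Path C: 11 + 4 = 15
Critical path = longest = max(24, 18, 15)
= 24 (Path A)


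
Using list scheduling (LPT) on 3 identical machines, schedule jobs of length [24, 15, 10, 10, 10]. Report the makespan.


Jobs (LPT sorted): [24, 15, 10, 10, 10]
Machines: 3
  J=24 → Machine 1 (load: 0+24=24)
  J=15 → Machine 2 (load: 0+15=15)
  J=10 → Machine 3 (load: 0+10=10)
  J=10 → Machine 3 (load: 10+10=20)
  J=10 → Machine 2 (load: 15+10=25)
Machine loads: [24, 25, 20]
Makespan = max = 25 time units


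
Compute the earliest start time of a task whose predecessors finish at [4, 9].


ES = max of all predecessor completion times
Predecessors: [4, 9]
ES = max(4, 9)
= 9


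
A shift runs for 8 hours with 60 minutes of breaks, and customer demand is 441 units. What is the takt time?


Available = 8×60 - 60 = 420 min
Takt time = 420 / 441
= 0.95 min/unit


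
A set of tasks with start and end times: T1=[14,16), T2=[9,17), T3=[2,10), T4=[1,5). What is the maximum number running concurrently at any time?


Check each time point for overlaps:
  t=2: 2 tasks active (T3, T4)
Max concurrent = 2


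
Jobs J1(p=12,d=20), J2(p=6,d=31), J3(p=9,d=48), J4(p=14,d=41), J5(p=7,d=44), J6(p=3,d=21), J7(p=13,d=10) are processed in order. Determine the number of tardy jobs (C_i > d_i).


Completion vs due date:
  J1: C=12, d=20 → on time
  J2: C=18, d=31 → on time
  J3: C=27, d=48 → on time
  J4: C=41, d=41 → on time
  J5: C=48, d=44 → TARDY
  J6: C=51, d=21 → TARDY
  J7: C=64, d=10 → TARDY
Tardy jobs: J5, J6, J7
Count = 3


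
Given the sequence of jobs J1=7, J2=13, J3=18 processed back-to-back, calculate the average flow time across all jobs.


Completion times:
  J1: completes at 7
  J2: completes at 20
  J3: completes at 38
Sum = 65
Average = 65/3
= 21.67


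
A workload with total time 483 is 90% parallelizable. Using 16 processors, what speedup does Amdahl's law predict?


Amdahl's law: T_p = T × ((1-p) + p/N)
= 483 × ((1-0.9) + 0.9/16)
= 483 × (0.10 + 0.0563)
= 483 × 0.1562
= 75.47
Speedup = 483/75.47
= 6.40×


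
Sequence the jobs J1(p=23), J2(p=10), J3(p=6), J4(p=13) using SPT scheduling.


SPT: sort by shortest processing time
  J3: p=6
  J2: p=10
  J4: p=13
  J1: p=23
Order: J3 → J2 → J4 → J1


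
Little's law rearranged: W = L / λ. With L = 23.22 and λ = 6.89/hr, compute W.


Little's law: L = λW → W = L / λ
= 23.22 / 6.89
= 3.37 hours


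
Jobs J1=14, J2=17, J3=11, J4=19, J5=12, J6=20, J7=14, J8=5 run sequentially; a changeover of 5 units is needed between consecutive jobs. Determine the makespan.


Makespan = Σ processing + (n-1) × setup
= (14 + 17 + 11 + 19 + 12 + 20 + 14 + 5) + (8-1)×5
= 112 + 35
= 147 time units


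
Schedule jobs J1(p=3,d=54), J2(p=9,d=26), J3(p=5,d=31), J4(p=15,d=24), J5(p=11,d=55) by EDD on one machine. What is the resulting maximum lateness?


EDD order: J4 → J2 → J3 → J1 → J5
Completion and lateness:
  J4: C=15, d=24, L=15-24=-9
  J2: C=24, d=26, L=24-26=-2
  J3: C=29, d=31, L=29-31=-2
  J1: C=32, d=54, L=32-54=-22
  J5: C=43, d=55, L=43-55=-12
Lmax = max(-9, -2, -2, -22, -12)
= -2


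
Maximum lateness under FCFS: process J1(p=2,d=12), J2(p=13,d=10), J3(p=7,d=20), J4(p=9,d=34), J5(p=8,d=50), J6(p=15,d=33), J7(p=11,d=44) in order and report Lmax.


Lateness per job (L = C - d):
  J1: C=2, d=12, L=-10
  J2: C=15, d=10, L=5
  J3: C=22, d=20, L=2
  J4: C=31, d=34, L=-3
  J5: C=39, d=50, L=-11
  J6: C=54, d=33, L=21
  J7: C=65, d=44, L=21
Lmax = max(-10, 5, 2, -3, -11, 21, 21)
= 21


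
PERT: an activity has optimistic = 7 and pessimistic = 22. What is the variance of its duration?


σ² = ((p - o) / 6)² = (p - o)² / 36
= (22 - 7)² / 36
= 15² / 36
= 225 / 36
= 6.2500


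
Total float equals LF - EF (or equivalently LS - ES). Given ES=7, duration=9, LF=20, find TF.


EF = ES + duration = 7 + 9 = 16
LS = LF - duration = 20 - 9 = 11
Total Float = LF - EF = 20 - 16
(or LS - ES = 11 - 7)
= 4


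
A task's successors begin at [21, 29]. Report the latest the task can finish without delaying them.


LF = min of all successor start times
Successors start at: [21, 29]
LF = min(21, 29)
= 21


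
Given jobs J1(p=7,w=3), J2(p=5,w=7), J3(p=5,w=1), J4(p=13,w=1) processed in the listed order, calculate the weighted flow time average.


Completion times:
  J1: C=7, w×C=3×7=21
  J2: C=12, w×C=7×12=84
  J3: C=17, w×C=1×17=17
  J4: C=30, w×C=1×30=30
Sum w×C = 152
Sum w = 12
Weighted avg = 152/12
= 12.67


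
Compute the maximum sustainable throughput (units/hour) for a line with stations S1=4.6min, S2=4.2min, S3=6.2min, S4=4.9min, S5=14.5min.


Bottleneck = longest station time
Station times: [4.6, 4.2, 6.2, 4.9, 14.5]
Max = 14.5 min
Rate = 60 / 14.5
= 4.14 units/hour (bottleneck: 14.5min)


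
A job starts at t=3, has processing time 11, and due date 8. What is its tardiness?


Completion = start + processing = 3 + 11 = 14
Tardiness = max(0, C - d) = max(0, 14 - 8)
= max(0, 6)
= 6


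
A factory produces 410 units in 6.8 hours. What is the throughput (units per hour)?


Throughput = units / time
= 410 / 6.8
= 60.3 units/hour


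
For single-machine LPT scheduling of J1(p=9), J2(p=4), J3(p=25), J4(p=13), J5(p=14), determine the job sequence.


LPT: sort by longest processing time first
  J3: p=25
  J5: p=14
  J4: p=13
  J1: p=9
  J2: p=4
Order: J3 → J5 → J4 → J1 → J2


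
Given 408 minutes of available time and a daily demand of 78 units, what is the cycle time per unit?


Cycle time = available time / demand
= 408 / 78
= 5.23 min/unit


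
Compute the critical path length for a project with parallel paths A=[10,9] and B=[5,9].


Path A: 10 + 9 = 19
Path B: 5 + 9 = 14
Critical path = longest = max(19, 14)
= 19 (Path A)


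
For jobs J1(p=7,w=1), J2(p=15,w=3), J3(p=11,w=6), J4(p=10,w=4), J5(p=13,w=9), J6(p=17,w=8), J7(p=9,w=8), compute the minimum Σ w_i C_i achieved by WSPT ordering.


WSPT order (by p/w): J7 → J5 → J3 → J6 → J4 → J2 → J1
  J7: C=9, w·C=8×9=72
  J5: C=22, w·C=9×22=198
  J3: C=33, w·C=6×33=198
  J6: C=50, w·C=8×50=400
  J4: C=60, w·C=4×60=240
  J2: C=75, w·C=3×75=225
  J1: C=82, w·C=1×82=82
Σ w·C = 1415
= 1415


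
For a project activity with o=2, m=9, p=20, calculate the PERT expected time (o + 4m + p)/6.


te = (o + 4m + p) / 6
= (2 + 4×9 + 20) / 6
= (2 + 36 + 20) / 6
= 58 / 6
= 9.67


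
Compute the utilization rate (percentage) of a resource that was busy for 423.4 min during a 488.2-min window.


Utilization = busy / total × 100
= 423.4 / 488.2 × 100
= 86.7%


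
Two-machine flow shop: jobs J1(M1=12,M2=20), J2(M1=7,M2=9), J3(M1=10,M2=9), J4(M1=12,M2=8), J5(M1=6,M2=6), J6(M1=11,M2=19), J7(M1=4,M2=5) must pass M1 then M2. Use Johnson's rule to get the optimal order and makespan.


Johnson's rule:
Group 1 (M1≤M2, sort by M1): ['J7', 'J5', 'J2', 'J6', 'J1']
Group 2 (M1>M2, sort desc M2): ['J3', 'J4']
Sequence: J7 → J5 → J2 → J6 → J1 → J3 → J4
Makespan calculation:
  J7: M1 done=4, M2 done=9
  J5: M1 done=10, M2 done=16
  J2: M1 done=17, M2 done=26
  J6: M1 done=28, M2 done=47
  J1: M1 done=40, M2 done=67
  J3: M1 done=50, M2 done=76
  J4: M1 done=62, M2 done=84
= Sequence: J7 → J5 → J2 → J6 → J1 → J3 → J4, Makespan: 84


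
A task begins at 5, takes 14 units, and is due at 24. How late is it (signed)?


Completion = 5 + 14 = 19
Lateness = C - d = 19 - 24
= -5


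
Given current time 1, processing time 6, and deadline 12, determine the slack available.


Slack = due - current_time - processing
= 12 - 1 - 6
= 5


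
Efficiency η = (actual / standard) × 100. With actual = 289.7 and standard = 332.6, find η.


Efficiency = (actual / standard) × 100
= (289.7 / 332.6) × 100
= 87.1%


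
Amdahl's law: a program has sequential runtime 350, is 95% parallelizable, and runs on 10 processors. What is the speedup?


Amdahl's law: T_p = T × ((1-p) + p/N)
= 350 × ((1-0.95) + 0.95/10)
= 350 × (0.05 + 0.0950)
= 350 × 0.1450
= 50.75
Speedup = 350/50.75
= 6.90×


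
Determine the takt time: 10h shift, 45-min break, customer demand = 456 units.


Available = 10×60 - 45 = 555 min
Takt time = 555 / 456
= 1.22 min/unit


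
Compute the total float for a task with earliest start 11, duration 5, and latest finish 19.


EF = ES + duration = 11 + 5 = 16
LS = LF - duration = 19 - 5 = 14
Total Float = LF - EF = 19 - 16
(or LS - ES = 14 - 11)
= 3


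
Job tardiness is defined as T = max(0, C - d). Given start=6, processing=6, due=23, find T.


Completion = start + processing = 6 + 6 = 12
Tardiness = max(0, C - d) = max(0, 12 - 23)
= max(0, -11)
= 0


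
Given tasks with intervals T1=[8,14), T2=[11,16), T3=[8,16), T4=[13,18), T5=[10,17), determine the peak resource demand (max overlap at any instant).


Check each time point for overlaps:
  t=13: 5 tasks active (T1, T2, T3, T4, T5)
Max concurrent = 5


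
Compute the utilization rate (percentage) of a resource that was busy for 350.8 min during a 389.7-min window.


Utilization = busy / total × 100
= 350.8 / 389.7 × 100
= 90.0%


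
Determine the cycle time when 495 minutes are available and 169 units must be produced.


Cycle time = available time / demand
= 495 / 169
= 2.93 min/unit


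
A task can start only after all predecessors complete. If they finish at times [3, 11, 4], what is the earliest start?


ES = max of all predecessor completion times
Predecessors: [3, 11, 4]
ES = max(3, 11, 4)
= 11


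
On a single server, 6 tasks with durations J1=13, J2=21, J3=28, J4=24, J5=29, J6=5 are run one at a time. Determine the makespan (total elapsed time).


Sequential makespan: sum all processing times
= 13 + 21 + 28 + 24 + 29 + 5
= 120 time units


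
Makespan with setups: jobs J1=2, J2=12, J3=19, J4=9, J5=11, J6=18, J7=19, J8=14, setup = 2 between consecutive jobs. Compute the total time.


Makespan = Σ processing + (n-1) × setup
= (2 + 12 + 19 + 9 + 11 + 18 + 19 + 14) + (8-1)×2
= 104 + 14
= 118 time units


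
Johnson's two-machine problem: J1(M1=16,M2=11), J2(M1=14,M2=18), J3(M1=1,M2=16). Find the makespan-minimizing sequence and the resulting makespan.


Johnson's rule:
Group 1 (M1≤M2, sort by M1): ['J3', 'J2']
Group 2 (M1>M2, sort desc M2): ['J1']
Sequence: J3 → J2 → J1
Makespan calculation:
  J3: M1 done=1, M2 done=17
  J2: M1 done=15, M2 done=35
  J1: M1 done=31, M2 done=46
= Sequence: J3 → J2 → J1, Makespan: 46


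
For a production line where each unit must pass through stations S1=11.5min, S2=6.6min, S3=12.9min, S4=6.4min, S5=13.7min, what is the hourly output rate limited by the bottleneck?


Bottleneck = longest station time
Station times: [11.5, 6.6, 12.9, 6.4, 13.7]
Max = 13.7 min
Rate = 60 / 13.7
= 4.38 units/hour (bottleneck: 13.7min)


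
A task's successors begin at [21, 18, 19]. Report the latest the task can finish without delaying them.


LF = min of all successor start times
Successors start at: [21, 18, 19]
LF = min(21, 18, 19)
= 18


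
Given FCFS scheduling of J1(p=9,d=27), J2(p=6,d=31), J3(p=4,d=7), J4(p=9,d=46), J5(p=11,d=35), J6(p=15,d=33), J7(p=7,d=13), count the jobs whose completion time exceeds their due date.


Completion vs due date:
  J1: C=9, d=27 → on time
  J2: C=15, d=31 → on time
  J3: C=19, d=7 → TARDY
  J4: C=28, d=46 → on time
  J5: C=39, d=35 → TARDY
  J6: C=54, d=33 → TARDY
  J7: C=61, d=13 → TARDY
Tardy jobs: J3, J5, J6, J7
Count = 4


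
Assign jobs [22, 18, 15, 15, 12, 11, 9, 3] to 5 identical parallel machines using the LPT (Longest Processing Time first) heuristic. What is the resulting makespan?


Jobs (LPT sorted): [22, 18, 15, 15, 12, 11, 9, 3]
Machines: 5
  J=22 → Machine 1 (load: 0+22=22)
  J=18 → Machine 2 (load: 0+18=18)
  J=15 → Machine 3 (load: 0+15=15)
  J=15 → Machine 4 (load: 0+15=15)
  J=12 → Machine 5 (load: 0+12=12)
  J=11 → Machine 5 (load: 12+11=23)
  J=9 → Machine 3 (load: 15+9=24)
  J=3 → Machine 4 (load: 15+3=18)
Machine loads: [22, 18, 24, 18, 23]
Makespan = max = 24 time units


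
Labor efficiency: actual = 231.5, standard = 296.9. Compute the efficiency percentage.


Efficiency = (actual / standard) × 100
= (231.5 / 296.9) × 100
= 78.0%


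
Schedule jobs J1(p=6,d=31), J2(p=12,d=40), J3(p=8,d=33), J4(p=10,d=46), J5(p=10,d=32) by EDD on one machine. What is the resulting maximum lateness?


EDD order: J1 → J5 → J3 → J2 → J4
Completion and lateness:
  J1: C=6, d=31, L=6-31=-25
  J5: C=16, d=32, L=16-32=-16
  J3: C=24, d=33, L=24-33=-9
  J2: C=36, d=40, L=36-40=-4
  J4: C=46, d=46, L=46-46=0
Lmax = max(-25, -16, -9, -4, 0)
= 0


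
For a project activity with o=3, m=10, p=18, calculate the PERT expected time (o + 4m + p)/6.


te = (o + 4m + p) / 6
= (3 + 4×10 + 18) / 6
= (3 + 40 + 18) / 6
= 61 / 6
= 10.17


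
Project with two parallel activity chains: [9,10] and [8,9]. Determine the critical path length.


Path A: 9 + 10 = 19
Path B: 8 + 9 = 17
Critical path = longest = max(19, 17)
= 19 (Path A)


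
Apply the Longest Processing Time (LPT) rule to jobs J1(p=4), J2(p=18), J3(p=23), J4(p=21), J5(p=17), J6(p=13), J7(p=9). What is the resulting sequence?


LPT: sort by longest processing time first
  J3: p=23
  J4: p=21
  J2: p=18
  J5: p=17
  J6: p=13
  J7: p=9
  J1: p=4
Order: J3 → J4 → J2 → J5 → J6 → J7 → J1


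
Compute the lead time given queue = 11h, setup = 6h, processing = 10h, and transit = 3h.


Lead time = queue + setup + processing + transit
= 11 + 6 + 10 + 3
= 30 hours


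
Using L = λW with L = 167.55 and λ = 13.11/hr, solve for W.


Little's law: L = λW → W = L / λ
= 167.55 / 13.11
= 12.78 hours


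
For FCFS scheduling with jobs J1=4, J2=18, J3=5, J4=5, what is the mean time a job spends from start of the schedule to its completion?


Completion times:
  J1: completes at 4
  J2: completes at 22
  J3: completes at 27
  J4: completes at 32
Sum = 85
Average = 85/4
= 21.25


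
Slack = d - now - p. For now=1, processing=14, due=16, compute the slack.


Slack = due - current_time - processing
= 16 - 1 - 14
= 1


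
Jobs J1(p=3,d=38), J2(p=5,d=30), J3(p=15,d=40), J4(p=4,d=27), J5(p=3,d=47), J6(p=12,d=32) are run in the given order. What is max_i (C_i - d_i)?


Lateness per job (L = C - d):
  J1: C=3, d=38, L=-35
  J2: C=8, d=30, L=-22
  J3: C=23, d=40, L=-17
  J4: C=27, d=27, L=0
  J5: C=30, d=47, L=-17
  J6: C=42, d=32, L=10
Lmax = max(-35, -22, -17, 0, -17, 10)
= 10


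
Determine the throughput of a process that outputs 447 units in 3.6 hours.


Throughput = units / time
= 447 / 3.6
= 124.2 units/hour


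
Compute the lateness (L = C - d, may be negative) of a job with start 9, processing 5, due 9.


Completion = 9 + 5 = 14
Lateness = C - d = 14 - 9
= 5


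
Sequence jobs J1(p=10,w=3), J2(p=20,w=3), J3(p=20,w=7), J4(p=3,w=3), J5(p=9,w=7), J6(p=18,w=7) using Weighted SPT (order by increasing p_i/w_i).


WSPT (Smith's rule): sort by p/w ascending
  J4: p/w = 3/3 = 1.000
  J5: p/w = 9/7 = 1.286
  J6: p/w = 18/7 = 2.571
  J3: p/w = 20/7 = 2.857
  J1: p/w = 10/3 = 3.333
  J2: p/w = 20/3 = 6.667
Order: J4 → J5 → J6 → J3 → J1 → J2


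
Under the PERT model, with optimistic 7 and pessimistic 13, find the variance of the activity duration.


σ² = ((p - o) / 6)² = (p - o)² / 36
= (13 - 7)² / 36
= 6² / 36
= 36 / 36
= 1.0000


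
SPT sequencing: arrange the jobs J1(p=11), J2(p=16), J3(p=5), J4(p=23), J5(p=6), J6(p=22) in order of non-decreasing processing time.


SPT: sort by shortest processing time
  J3: p=5
  J5: p=6
  J1: p=11
  J2: p=16
  J6: p=22
  J4: p=23
Order: J3 → J5 → J1 → J2 → J6 → J4


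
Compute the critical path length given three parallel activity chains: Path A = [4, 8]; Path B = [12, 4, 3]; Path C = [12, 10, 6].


Path A: 4 + 8 = 12
Path B: 12 + 4 + 3 = 19
Path C: 12 + 10 + 6 = 28
Critical path = longest = max(12, 19, 28)
= 28 (Path C)


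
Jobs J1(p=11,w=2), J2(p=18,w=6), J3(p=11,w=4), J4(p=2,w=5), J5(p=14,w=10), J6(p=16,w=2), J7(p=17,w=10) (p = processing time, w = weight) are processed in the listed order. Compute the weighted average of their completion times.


Completion times:
  J1: C=11, w×C=2×11=22
  J2: C=29, w×C=6×29=174
  J3: C=40, w×C=4×40=160
  J4: C=42, w×C=5×42=210
  J5: C=56, w×C=10×56=560
  J6: C=72, w×C=2×72=144
  J7: C=89, w×C=10×89=890
Sum w×C = 2160
Sum w = 39
Weighted avg = 2160/39
= 55.38


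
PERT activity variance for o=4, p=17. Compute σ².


σ² = ((p - o) / 6)² = (p - o)² / 36
= (17 - 4)² / 36
= 13² / 36
= 169 / 36
= 4.6944


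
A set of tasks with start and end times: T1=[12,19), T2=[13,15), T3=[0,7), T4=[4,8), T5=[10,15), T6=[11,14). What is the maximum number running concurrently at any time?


Check each time point for overlaps:
  t=13: 4 tasks active (T1, T2, T5, T6)
Max concurrent = 4


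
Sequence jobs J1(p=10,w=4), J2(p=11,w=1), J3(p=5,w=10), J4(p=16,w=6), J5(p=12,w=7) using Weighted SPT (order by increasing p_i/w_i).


WSPT (Smith's rule): sort by p/w ascending
  J3: p/w = 5/10 = 0.500
  J5: p/w = 12/7 = 1.714
  J1: p/w = 10/4 = 2.500
  J4: p/w = 16/6 = 2.667
  J2: p/w = 11/1 = 11.000
Order: J3 → J5 → J1 → J4 → J2


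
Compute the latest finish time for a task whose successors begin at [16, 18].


LF = min of all successor start times
Successors start at: [16, 18]
LF = min(16, 18)
= 16


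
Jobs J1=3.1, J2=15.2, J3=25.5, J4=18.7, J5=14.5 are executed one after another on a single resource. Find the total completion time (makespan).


Sequential makespan: sum all processing times
= 3.1 + 15.2 + 25.5 + 18.7 + 14.5
= 77.0 time units


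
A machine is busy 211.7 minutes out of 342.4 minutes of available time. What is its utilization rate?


Utilization = busy / total × 100
= 211.7 / 342.4 × 100
= 61.8%


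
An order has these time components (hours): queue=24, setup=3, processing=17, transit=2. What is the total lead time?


Lead time = queue + setup + processing + transit
= 24 + 3 + 17 + 2
= 46 hours


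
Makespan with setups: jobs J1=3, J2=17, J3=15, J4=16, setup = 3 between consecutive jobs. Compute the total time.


Makespan = Σ processing + (n-1) × setup
= (3 + 17 + 15 + 16) + (4-1)×3
= 51 + 9
= 60 time units


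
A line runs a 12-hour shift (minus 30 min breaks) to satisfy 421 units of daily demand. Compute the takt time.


Available = 12×60 - 30 = 690 min
Takt time = 690 / 421
= 1.64 min/unit


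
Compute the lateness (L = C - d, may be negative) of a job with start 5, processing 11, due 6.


Completion = 5 + 11 = 16
Lateness = C - d = 16 - 6
= 10


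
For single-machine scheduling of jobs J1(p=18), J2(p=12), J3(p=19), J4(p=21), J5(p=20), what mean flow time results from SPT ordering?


SPT order: J2 → J1 → J3 → J5 → J4
Completion times:
  J2: C=12
  J1: C=30
  J3: C=49
  J5: C=69
  J4: C=90
Sum = 250, n = 5
Mean flow = 250/5
= 50.00


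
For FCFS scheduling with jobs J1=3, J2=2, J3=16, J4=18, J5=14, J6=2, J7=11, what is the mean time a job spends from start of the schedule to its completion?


Completion times:
  J1: completes at 3
  J2: completes at 5
  J3: completes at 21
  J4: completes at 39
  J5: completes at 53
  J6: completes at 55
  J7: completes at 66
Sum = 242
Average = 242/7
= 34.57


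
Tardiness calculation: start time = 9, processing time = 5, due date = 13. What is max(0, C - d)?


Completion = start + processing = 9 + 5 = 14
Tardiness = max(0, C - d) = max(0, 14 - 13)
= max(0, 1)
= 1


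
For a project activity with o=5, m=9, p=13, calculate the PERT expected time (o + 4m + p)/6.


te = (o + 4m + p) / 6
= (5 + 4×9 + 13) / 6
= (5 + 36 + 13) / 6
= 54 / 6
= 9.00


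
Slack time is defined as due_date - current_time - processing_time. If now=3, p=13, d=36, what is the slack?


Slack = due - current_time - processing
= 36 - 3 - 13
= 20


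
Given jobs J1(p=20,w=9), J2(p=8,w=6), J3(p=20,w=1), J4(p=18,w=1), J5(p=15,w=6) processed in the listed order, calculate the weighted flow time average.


Completion times:
  J1: C=20, w×C=9×20=180
  J2: C=28, w×C=6×28=168
  J3: C=48, w×C=1×48=48
  J4: C=66, w×C=1×66=66
  J5: C=81, w×C=6×81=486
Sum w×C = 948
Sum w = 23
Weighted avg = 948/23
= 41.22


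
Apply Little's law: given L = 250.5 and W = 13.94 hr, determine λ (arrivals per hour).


Little's law: L = λW → λ = L / W
= 250.5 / 13.94
= 17.97 per hour


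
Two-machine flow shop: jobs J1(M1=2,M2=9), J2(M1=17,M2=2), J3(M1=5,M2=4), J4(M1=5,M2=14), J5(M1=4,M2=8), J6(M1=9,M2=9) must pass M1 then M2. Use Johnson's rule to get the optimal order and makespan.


Johnson's rule:
Group 1 (M1≤M2, sort by M1): ['J1', 'J5', 'J4', 'J6']
Group 2 (M1>M2, sort desc M2): ['J3', 'J2']
Sequence: J1 → J5 → J4 → J6 → J3 → J2
Makespan calculation:
  J1: M1 done=2, M2 done=11
  J5: M1 done=6, M2 done=19
  J4: M1 done=11, M2 done=33
  J6: M1 done=20, M2 done=42
  J3: M1 done=25, M2 done=46
  J2: M1 done=42, M2 done=48
= Sequence: J1 → J5 → J4 → J6 → J3 → J2, Makespan: 48


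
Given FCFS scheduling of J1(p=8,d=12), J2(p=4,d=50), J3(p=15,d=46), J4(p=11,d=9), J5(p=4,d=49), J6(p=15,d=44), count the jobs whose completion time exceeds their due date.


Completion vs due date:
  J1: C=8, d=12 → on time
  J2: C=12, d=50 → on time
  J3: C=27, d=46 → on time
  J4: C=38, d=9 → TARDY
  J5: C=42, d=49 → on time
  J6: C=57, d=44 → TARDY
Tardy jobs: J4, J6
Count = 2


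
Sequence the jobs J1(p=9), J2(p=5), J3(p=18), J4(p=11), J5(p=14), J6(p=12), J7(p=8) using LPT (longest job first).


LPT: sort by longest processing time first
  J3: p=18
  J5: p=14
  J6: p=12
  J4: p=11
  J1: p=9
  J7: p=8
  J2: p=5
Order: J3 → J5 → J6 → J4 → J1 → J7 → J2


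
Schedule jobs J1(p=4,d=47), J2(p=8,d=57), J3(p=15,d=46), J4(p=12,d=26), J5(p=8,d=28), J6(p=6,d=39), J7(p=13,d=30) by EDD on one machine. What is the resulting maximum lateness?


EDD order: J4 → J5 → J7 → J6 → J3 → J1 → J2
Completion and lateness:
  J4: C=12, d=26, L=12-26=-14
  J5: C=20, d=28, L=20-28=-8
  J7: C=33, d=30, L=33-30=3
  J6: C=39, d=39, L=39-39=0
  J3: C=54, d=46, L=54-46=8
  J1: C=58, d=47, L=58-47=11
  J2: C=66, d=57, L=66-57=9
Lmax = max(-14, -8, 3, 0, 8, 11, 9)
= 11


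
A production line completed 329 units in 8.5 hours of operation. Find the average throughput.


Throughput = units / time
= 329 / 8.5
= 38.7 units/hour


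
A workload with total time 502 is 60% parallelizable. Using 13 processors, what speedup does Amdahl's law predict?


Amdahl's law: T_p = T × ((1-p) + p/N)
= 502 × ((1-0.6) + 0.6/13)
= 502 × (0.40 + 0.0462)
= 502 × 0.4462
= 223.97
Speedup = 502/223.97
= 2.24×


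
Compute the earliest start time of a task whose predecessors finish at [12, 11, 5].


ES = max of all predecessor completion times
Predecessors: [12, 11, 5]
ES = max(12, 11, 5)
= 12


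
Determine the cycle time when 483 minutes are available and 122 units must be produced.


Cycle time = available time / demand
= 483 / 122
= 3.96 min/unit


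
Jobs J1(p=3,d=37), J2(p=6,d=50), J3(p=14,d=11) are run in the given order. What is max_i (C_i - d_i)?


Lateness per job (L = C - d):
  J1: C=3, d=37, L=-34
  J2: C=9, d=50, L=-41
  J3: C=23, d=11, L=12
Lmax = max(-34, -41, 12)
= 12


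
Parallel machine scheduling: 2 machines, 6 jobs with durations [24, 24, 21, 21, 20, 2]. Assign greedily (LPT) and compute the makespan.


Jobs (LPT sorted): [24, 24, 21, 21, 20, 2]
Machines: 2
  J=24 → Machine 1 (load: 0+24=24)
  J=24 → Machine 2 (load: 0+24=24)
  J=21 → Machine 1 (load: 24+21=45)
  J=21 → Machine 2 (load: 24+21=45)
  J=20 → Machine 1 (load: 45+20=65)
  J=2 → Machine 2 (load: 45+2=47)
Machine loads: [65, 47]
Makespan = max = 65 time units


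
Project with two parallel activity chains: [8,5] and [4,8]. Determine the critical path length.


Path A: 8 + 5 = 13
Path B: 4 + 8 = 12
Critical path = longest = max(13, 12)
= 13 (Path A)


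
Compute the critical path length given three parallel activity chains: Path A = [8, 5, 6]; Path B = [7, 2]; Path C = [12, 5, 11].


Path A: 8 + 5 + 6 = 19
Path B: 7 + 2 = 9
Path C: 12 + 5 + 11 = 28
Critical path = longest = max(19, 9, 28)
= 28 (Path C)


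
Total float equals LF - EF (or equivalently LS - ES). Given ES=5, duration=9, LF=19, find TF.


EF = ES + duration = 5 + 9 = 14
LS = LF - duration = 19 - 9 = 10
Total Float = LF - EF = 19 - 14
(or LS - ES = 10 - 5)
= 5


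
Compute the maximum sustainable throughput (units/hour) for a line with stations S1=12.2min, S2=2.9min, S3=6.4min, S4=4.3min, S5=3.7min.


Bottleneck = longest station time
Station times: [12.2, 2.9, 6.4, 4.3, 3.7]
Max = 12.2 min
Rate = 60 / 12.2
= 4.92 units/hour (bottleneck: 12.2min)


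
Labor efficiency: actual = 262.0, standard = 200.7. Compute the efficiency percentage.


Efficiency = (actual / standard) × 100
= (262.0 / 200.7) × 100
= 130.5%


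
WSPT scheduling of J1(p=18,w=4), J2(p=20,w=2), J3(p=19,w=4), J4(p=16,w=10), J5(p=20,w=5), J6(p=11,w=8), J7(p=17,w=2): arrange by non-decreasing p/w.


WSPT (Smith's rule): sort by p/w ascending
  J6: p/w = 11/8 = 1.375
  J4: p/w = 16/10 = 1.600
  J5: p/w = 20/5 = 4.000
  J1: p/w = 18/4 = 4.500
  J3: p/w = 19/4 = 4.750
  J7: p/w = 17/2 = 8.500
  J2: p/w = 20/2 = 10.000
Order: J6 → J4 → J5 → J1 → J3 → J7 → J2


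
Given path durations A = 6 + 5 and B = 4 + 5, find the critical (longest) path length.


Path A: 6 + 5 = 11
Path B: 4 + 5 = 9
Critical path = longest = max(11, 9)
= 11 (Path A)


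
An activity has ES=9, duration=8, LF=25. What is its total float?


EF = ES + duration = 9 + 8 = 17
LS = LF - duration = 25 - 8 = 17
Total Float = LF - EF = 25 - 17
(or LS - ES = 17 - 9)
= 8


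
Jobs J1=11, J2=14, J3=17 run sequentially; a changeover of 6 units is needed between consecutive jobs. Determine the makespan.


Makespan = Σ processing + (n-1) × setup
= (11 + 14 + 17) + (3-1)×6
= 42 + 12
= 54 time units


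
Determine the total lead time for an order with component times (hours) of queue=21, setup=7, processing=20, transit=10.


Lead time = queue + setup + processing + transit
= 21 + 7 + 20 + 10
= 58 hours


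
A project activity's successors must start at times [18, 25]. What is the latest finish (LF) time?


LF = min of all successor start times
Successors start at: [18, 25]
LF = min(18, 25)
= 18


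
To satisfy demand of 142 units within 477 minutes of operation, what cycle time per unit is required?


Cycle time = available time / demand
= 477 / 142
= 3.36 min/unit


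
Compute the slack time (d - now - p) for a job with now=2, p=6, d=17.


Slack = due - current_time - processing
= 17 - 2 - 6
= 9


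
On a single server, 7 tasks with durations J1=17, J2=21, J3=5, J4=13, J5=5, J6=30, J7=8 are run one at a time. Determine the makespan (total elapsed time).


Sequential makespan: sum all processing times
= 17 + 21 + 5 + 13 + 5 + 30 + 8
= 99 time units


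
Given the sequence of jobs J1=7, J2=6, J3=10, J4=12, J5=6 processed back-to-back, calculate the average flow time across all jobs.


Completion times:
  J1: completes at 7
  J2: completes at 13
  J3: completes at 23
  J4: completes at 35
  J5: completes at 41
Sum = 119
Average = 119/5
= 23.80


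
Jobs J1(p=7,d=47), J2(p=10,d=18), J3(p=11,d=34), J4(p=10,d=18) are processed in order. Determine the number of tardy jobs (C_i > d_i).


Completion vs due date:
  J1: C=7, d=47 → on time
  J2: C=17, d=18 → on time
  J3: C=28, d=34 → on time
  J4: C=38, d=18 → TARDY
Tardy jobs: J4
Count = 1


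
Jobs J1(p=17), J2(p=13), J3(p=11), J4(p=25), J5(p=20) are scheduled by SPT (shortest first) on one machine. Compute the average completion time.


SPT order: J3 → J2 → J1 → J5 → J4
Completion times:
  J3: C=11
  J2: C=24
  J1: C=41
  J5: C=61
  J4: C=86
Sum = 223, n = 5
Mean flow = 223/5
= 44.60


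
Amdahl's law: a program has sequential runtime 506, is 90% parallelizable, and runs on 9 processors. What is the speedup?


Amdahl's law: T_p = T × ((1-p) + p/N)
= 506 × ((1-0.9) + 0.9/9)
= 506 × (0.10 + 0.1000)
= 506 × 0.2000
= 101.20
Speedup = 506/101.20
= 5.00×


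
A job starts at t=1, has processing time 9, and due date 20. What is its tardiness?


Completion = start + processing = 1 + 9 = 10
Tardiness = max(0, C - d) = max(0, 10 - 20)
= max(0, -10)
= 0


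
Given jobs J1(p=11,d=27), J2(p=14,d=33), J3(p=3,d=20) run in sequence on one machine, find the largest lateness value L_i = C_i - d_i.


Lateness per job (L = C - d):
  J1: C=11, d=27, L=-16
  J2: C=25, d=33, L=-8
  J3: C=28, d=20, L=8
Lmax = max(-16, -8, 8)
= 8


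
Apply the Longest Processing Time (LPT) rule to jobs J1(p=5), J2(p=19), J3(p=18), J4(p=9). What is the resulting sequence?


LPT: sort by longest processing time first
  J2: p=19
  J3: p=18
  J4: p=9
  J1: p=5
Order: J2 → J3 → J4 → J1


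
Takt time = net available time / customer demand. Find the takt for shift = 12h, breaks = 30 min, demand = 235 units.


Available = 12×60 - 30 = 690 min
Takt time = 690 / 235
= 2.94 min/unit


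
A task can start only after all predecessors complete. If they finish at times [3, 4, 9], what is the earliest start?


ES = max of all predecessor completion times
Predecessors: [3, 4, 9]
ES = max(3, 4, 9)
= 9


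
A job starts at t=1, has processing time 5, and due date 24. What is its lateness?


Completion = 1 + 5 = 6
Lateness = C - d = 6 - 24
= -18


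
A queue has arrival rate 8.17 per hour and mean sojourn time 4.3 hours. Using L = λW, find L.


Little's law: L = λ × W
= 8.17 × 4.3
= 35.13


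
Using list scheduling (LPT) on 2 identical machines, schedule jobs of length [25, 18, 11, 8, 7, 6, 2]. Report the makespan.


Jobs (LPT sorted): [25, 18, 11, 8, 7, 6, 2]
Machines: 2
  J=25 → Machine 1 (load: 0+25=25)
  J=18 → Machine 2 (load: 0+18=18)
  J=11 → Machine 2 (load: 18+11=29)
  J=8 → Machine 1 (load: 25+8=33)
  J=7 → Machine 2 (load: 29+7=36)
  J=6 → Machine 1 (load: 33+6=39)
  J=2 → Machine 2 (load: 36+2=38)
Machine loads: [39, 38]
Makespan = max = 39 time units


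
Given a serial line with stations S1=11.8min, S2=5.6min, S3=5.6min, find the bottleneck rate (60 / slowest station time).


Bottleneck = longest station time
Station times: [11.8, 5.6, 5.6]
Max = 11.8 min
Rate = 60 / 11.8
= 5.08 units/hour (bottleneck: 11.8min)


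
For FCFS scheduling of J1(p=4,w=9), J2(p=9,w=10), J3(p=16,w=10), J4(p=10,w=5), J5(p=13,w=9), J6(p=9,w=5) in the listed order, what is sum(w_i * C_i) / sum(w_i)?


Completion times:
  J1: C=4, w×C=9×4=36
  J2: C=13, w×C=10×13=130
  J3: C=29, w×C=10×29=290
  J4: C=39, w×C=5×39=195
  J5: C=52, w×C=9×52=468
  J6: C=61, w×C=5×61=305
Sum w×C = 1424
Sum w = 48
Weighted avg = 1424/48
= 29.67


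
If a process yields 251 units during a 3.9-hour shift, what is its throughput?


Throughput = units / time
= 251 / 3.9
= 64.4 units/hour


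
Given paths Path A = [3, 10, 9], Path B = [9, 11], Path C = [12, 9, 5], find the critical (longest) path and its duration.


Path A: 3 + 10 + 9 = 22
Path B: 9 + 11 = 20
Path C: 12 + 9 + 5 = 26
Critical path = longest = max(22, 20, 26)
= 26 (Path C)


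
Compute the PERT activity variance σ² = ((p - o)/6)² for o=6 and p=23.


σ² = ((p - o) / 6)² = (p - o)² / 36
= (23 - 6)² / 36
= 17² / 36
= 289 / 36
= 8.0278


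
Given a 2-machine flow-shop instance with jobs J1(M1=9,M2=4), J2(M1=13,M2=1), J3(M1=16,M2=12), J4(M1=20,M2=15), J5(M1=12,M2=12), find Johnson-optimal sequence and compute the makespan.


Johnson's rule:
Group 1 (M1≤M2, sort by M1): ['J5']
Group 2 (M1>M2, sort desc M2): ['J4', 'J3', 'J1', 'J2']
Sequence: J5 → J4 → J3 → J1 → J2
Makespan calculation:
  J5: M1 done=12, M2 done=24
  J4: M1 done=32, M2 done=47
  J3: M1 done=48, M2 done=60
  J1: M1 done=57, M2 done=64
  J2: M1 done=70, M2 done=71
= Sequence: J5 → J4 → J3 → J1 → J2, Makespan: 71


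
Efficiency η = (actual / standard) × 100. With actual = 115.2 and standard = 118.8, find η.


Efficiency = (actual / standard) × 100
= (115.2 / 118.8) × 100
= 97.0%


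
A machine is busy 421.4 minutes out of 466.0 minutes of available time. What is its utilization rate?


Utilization = busy / total × 100
= 421.4 / 466.0 × 100
= 90.4%


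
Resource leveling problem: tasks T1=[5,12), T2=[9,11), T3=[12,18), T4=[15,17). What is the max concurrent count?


Check each time point for overlaps:
  t=9: 2 tasks active (T1, T2)
Max concurrent = 2


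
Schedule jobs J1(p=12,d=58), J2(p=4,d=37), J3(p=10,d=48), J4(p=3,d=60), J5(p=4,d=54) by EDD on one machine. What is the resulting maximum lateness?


EDD order: J2 → J3 → J5 → J1 → J4
Completion and lateness:
  J2: C=4, d=37, L=4-37=-33
  J3: C=14, d=48, L=14-48=-34
  J5: C=18, d=54, L=18-54=-36
  J1: C=30, d=58, L=30-58=-28
  J4: C=33, d=60, L=33-60=-27
Lmax = max(-33, -34, -36, -28, -27)
= -27


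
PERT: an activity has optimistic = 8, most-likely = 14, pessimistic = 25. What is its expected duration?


te = (o + 4m + p) / 6
= (8 + 4×14 + 25) / 6
= (8 + 56 + 25) / 6
= 89 / 6
= 14.83


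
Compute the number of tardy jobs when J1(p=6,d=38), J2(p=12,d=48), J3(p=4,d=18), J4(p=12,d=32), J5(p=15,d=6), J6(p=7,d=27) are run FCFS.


Completion vs due date:
  J1: C=6, d=38 → on time
  J2: C=18, d=48 → on time
  J3: C=22, d=18 → TARDY
  J4: C=34, d=32 → TARDY
  J5: C=49, d=6 → TARDY
  J6: C=56, d=27 → TARDY
Tardy jobs: J3, J4, J5, J6
Count = 4


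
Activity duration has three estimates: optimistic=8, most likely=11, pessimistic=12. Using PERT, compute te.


te = (o + 4m + p) / 6
= (8 + 4×11 + 12) / 6
= (8 + 44 + 12) / 6
= 64 / 6
= 10.67


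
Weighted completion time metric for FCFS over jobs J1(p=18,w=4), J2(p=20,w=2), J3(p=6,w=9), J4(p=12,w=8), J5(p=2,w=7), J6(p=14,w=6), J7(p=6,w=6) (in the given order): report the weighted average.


Completion times:
  J1: C=18, w×C=4×18=72
  J2: C=38, w×C=2×38=76
  J3: C=44, w×C=9×44=396
  J4: C=56, w×C=8×56=448
  J5: C=58, w×C=7×58=406
  J6: C=72, w×C=6×72=432
  J7: C=78, w×C=6×78=468
Sum w×C = 2298
Sum w = 42
Weighted avg = 2298/42
= 54.71


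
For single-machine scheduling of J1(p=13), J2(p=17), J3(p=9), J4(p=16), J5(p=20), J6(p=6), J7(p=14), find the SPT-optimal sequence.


SPT: sort by shortest processing time
  J6: p=6
  J3: p=9
  J1: p=13
  J7: p=14
  J4: p=16
  J2: p=17
  J5: p=20
Order: J6 → J3 → J1 → J7 → J4 → J2 → J5


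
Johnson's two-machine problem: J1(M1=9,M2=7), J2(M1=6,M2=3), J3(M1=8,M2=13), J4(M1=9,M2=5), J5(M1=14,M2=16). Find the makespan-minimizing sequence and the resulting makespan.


Johnson's rule:
Group 1 (M1≤M2, sort by M1): ['J3', 'J5']
Group 2 (M1>M2, sort desc M2): ['J1', 'J4', 'J2']
Sequence: J3 → J5 → J1 → J4 → J2
Makespan calculation:
  J3: M1 done=8, M2 done=21
  J5: M1 done=22, M2 done=38
  J1: M1 done=31, M2 done=45
  J4: M1 done=40, M2 done=50
  J2: M1 done=46, M2 done=53
= Sequence: J3 → J5 → J1 → J4 → J2, Makespan: 53


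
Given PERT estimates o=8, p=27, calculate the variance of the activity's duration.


σ² = ((p - o) / 6)² = (p - o)² / 36
= (27 - 8)² / 36
= 19² / 36
= 361 / 36
= 10.0278


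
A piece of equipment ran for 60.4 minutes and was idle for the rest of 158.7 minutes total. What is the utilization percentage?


Utilization = busy / total × 100
= 60.4 / 158.7 × 100
= 38.1%


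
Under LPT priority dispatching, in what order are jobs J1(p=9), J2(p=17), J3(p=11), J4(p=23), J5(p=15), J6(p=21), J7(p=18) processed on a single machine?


LPT: sort by longest processing time first
  J4: p=23
  J6: p=21
  J7: p=18
  J2: p=17
  J5: p=15
  J3: p=11
  J1: p=9
Order: J4 → J6 → J7 → J2 → J5 → J3 → J1


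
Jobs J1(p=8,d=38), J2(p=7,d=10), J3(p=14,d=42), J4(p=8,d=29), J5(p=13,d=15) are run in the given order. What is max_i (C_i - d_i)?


Lateness per job (L = C - d):
  J1: C=8, d=38, L=-30
  J2: C=15, d=10, L=5
  J3: C=29, d=42, L=-13
  J4: C=37, d=29, L=8
  J5: C=50, d=15, L=35
Lmax = max(-30, 5, -13, 8, 35)
= 35


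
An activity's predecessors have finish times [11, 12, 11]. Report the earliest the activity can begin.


ES = max of all predecessor completion times
Predecessors: [11, 12, 11]
ES = max(11, 12, 11)
= 12


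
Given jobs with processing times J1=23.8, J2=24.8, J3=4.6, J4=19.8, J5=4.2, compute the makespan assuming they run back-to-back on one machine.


Sequential makespan: sum all processing times
= 23.8 + 24.8 + 4.6 + 19.8 + 4.2
= 77.2 time units


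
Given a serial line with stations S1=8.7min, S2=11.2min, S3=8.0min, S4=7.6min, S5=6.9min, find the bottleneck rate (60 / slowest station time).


Bottleneck = longest station time
Station times: [8.7, 11.2, 8.0, 7.6, 6.9]
Max = 11.2 min
Rate = 60 / 11.2
= 5.36 units/hour (bottleneck: 11.2min)


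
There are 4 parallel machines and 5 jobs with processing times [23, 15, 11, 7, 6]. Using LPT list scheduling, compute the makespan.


Jobs (LPT sorted): [23, 15, 11, 7, 6]
Machines: 4
  J=23 → Machine 1 (load: 0+23=23)
  J=15 → Machine 2 (load: 0+15=15)
  J=11 → Machine 3 (load: 0+11=11)
  J=7 → Machine 4 (load: 0+7=7)
  J=6 → Machine 4 (load: 7+6=13)
Machine loads: [23, 15, 11, 13]
Makespan = max = 23 time units
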